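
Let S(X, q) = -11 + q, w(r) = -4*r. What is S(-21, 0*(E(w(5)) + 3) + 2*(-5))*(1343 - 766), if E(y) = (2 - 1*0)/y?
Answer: -12117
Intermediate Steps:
E(y) = 2/y (E(y) = (2 + 0)/y = 2/y)
S(-21, 0*(E(w(5)) + 3) + 2*(-5))*(1343 - 766) = (-11 + (0*(2/((-4*5)) + 3) + 2*(-5)))*(1343 - 766) = (-11 + (0*(2/(-20) + 3) - 10))*577 = (-11 + (0*(2*(-1/20) + 3) - 10))*577 = (-11 + (0*(-⅒ + 3) - 10))*577 = (-11 + (0*(29/10) - 10))*577 = (-11 + (0 - 10))*577 = (-11 - 10)*577 = -21*577 = -12117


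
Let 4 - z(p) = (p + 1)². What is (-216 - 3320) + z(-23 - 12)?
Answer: -4688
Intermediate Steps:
z(p) = 4 - (1 + p)² (z(p) = 4 - (p + 1)² = 4 - (1 + p)²)
(-216 - 3320) + z(-23 - 12) = (-216 - 3320) + (4 - (1 + (-23 - 12))²) = -3536 + (4 - (1 - 35)²) = -3536 + (4 - 1*(-34)²) = -3536 + (4 - 1*1156) = -3536 + (4 - 1156) = -3536 - 1152 = -4688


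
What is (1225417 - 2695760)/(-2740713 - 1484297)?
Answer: 1470343/4225010 ≈ 0.34801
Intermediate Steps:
(1225417 - 2695760)/(-2740713 - 1484297) = -1470343/(-4225010) = -1470343*(-1/4225010) = 1470343/4225010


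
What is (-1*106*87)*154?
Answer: -1420188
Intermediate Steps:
(-1*106*87)*154 = -106*87*154 = -9222*154 = -1420188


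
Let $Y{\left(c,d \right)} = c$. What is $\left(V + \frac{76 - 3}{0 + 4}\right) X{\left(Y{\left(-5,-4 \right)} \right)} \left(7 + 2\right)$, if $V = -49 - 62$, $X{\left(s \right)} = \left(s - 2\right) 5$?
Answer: $\frac{116865}{4} \approx 29216.0$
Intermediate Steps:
$X{\left(s \right)} = -10 + 5 s$ ($X{\left(s \right)} = \left(-2 + s\right) 5 = -10 + 5 s$)
$V = -111$
$\left(V + \frac{76 - 3}{0 + 4}\right) X{\left(Y{\left(-5,-4 \right)} \right)} \left(7 + 2\right) = \left(-111 + \frac{76 - 3}{0 + 4}\right) \left(-10 + 5 \left(-5\right)\right) \left(7 + 2\right) = \left(-111 + \frac{73}{4}\right) \left(-10 - 25\right) 9 = \left(-111 + 73 \cdot \frac{1}{4}\right) \left(\left(-35\right) 9\right) = \left(-111 + \frac{73}{4}\right) \left(-315\right) = \left(- \frac{371}{4}\right) \left(-315\right) = \frac{116865}{4}$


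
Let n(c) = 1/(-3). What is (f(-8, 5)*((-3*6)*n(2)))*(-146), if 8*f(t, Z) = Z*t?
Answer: 4380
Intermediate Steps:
n(c) = -⅓
f(t, Z) = Z*t/8 (f(t, Z) = (Z*t)/8 = Z*t/8)
(f(-8, 5)*((-3*6)*n(2)))*(-146) = (((⅛)*5*(-8))*(-3*6*(-⅓)))*(-146) = -(-90)*(-1)/3*(-146) = -5*6*(-146) = -30*(-146) = 4380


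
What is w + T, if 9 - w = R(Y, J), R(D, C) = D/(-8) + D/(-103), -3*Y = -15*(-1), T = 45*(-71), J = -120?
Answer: -2625819/824 ≈ -3186.7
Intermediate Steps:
T = -3195
Y = -5 (Y = -(-5)*(-1) = -1/3*15 = -5)
R(D, C) = -111*D/824 (R(D, C) = D*(-1/8) + D*(-1/103) = -D/8 - D/103 = -111*D/824)
w = 6861/824 (w = 9 - (-111)*(-5)/824 = 9 - 1*555/824 = 9 - 555/824 = 6861/824 ≈ 8.3265)
w + T = 6861/824 - 3195 = -2625819/824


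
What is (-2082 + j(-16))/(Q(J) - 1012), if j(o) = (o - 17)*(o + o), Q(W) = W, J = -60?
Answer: 513/536 ≈ 0.95709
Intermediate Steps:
j(o) = 2*o*(-17 + o) (j(o) = (-17 + o)*(2*o) = 2*o*(-17 + o))
(-2082 + j(-16))/(Q(J) - 1012) = (-2082 + 2*(-16)*(-17 - 16))/(-60 - 1012) = (-2082 + 2*(-16)*(-33))/(-1072) = (-2082 + 1056)*(-1/1072) = -1026*(-1/1072) = 513/536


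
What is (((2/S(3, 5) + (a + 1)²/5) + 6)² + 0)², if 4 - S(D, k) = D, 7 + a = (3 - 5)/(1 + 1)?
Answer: 62742241/625 ≈ 1.0039e+5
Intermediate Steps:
a = -8 (a = -7 + (3 - 5)/(1 + 1) = -7 - 2/2 = -7 - 2*½ = -7 - 1 = -8)
S(D, k) = 4 - D
(((2/S(3, 5) + (a + 1)²/5) + 6)² + 0)² = (((2/(4 - 1*3) + (-8 + 1)²/5) + 6)² + 0)² = (((2/(4 - 3) + (-7)²*(⅕)) + 6)² + 0)² = (((2/1 + 49*(⅕)) + 6)² + 0)² = (((2*1 + 49/5) + 6)² + 0)² = (((2 + 49/5) + 6)² + 0)² = ((59/5 + 6)² + 0)² = ((89/5)² + 0)² = (7921/25 + 0)² = (7921/25)² = 62742241/625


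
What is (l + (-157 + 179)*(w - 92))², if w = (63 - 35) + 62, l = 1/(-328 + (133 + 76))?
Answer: 27426169/14161 ≈ 1936.7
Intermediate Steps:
l = -1/119 (l = 1/(-328 + 209) = 1/(-119) = -1/119 ≈ -0.0084034)
w = 90 (w = 28 + 62 = 90)
(l + (-157 + 179)*(w - 92))² = (-1/119 + (-157 + 179)*(90 - 92))² = (-1/119 + 22*(-2))² = (-1/119 - 44)² = (-5237/119)² = 27426169/14161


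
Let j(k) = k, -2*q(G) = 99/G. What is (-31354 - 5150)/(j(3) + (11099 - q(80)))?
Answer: -5840640/1776419 ≈ -3.2879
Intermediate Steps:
q(G) = -99/(2*G)
(-31354 - 5150)/(j(3) + (11099 - q(80))) = (-31354 - 5150)/(3 + (11099 - (-99)/(2*80))) = -36504/(3 + (11099 - (-99)/(2*80))) = -36504/(3 + (11099 - 1*(-99/160))) = -36504/(3 + (11099 + 99/160)) = -36504/(3 + 1775939/160) = -36504/1776419/160 = -36504*160/1776419 = -5840640/1776419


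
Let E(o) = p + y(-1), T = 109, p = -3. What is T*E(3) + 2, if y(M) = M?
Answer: -434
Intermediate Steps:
E(o) = -4 (E(o) = -3 - 1 = -4)
T*E(3) + 2 = 109*(-4) + 2 = -436 + 2 = -434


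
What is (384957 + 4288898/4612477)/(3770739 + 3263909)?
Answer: 1775609597387/32447152103096 ≈ 0.054723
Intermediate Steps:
(384957 + 4288898/4612477)/(3770739 + 3263909) = (384957 + 4288898*(1/4612477))/7034648 = (384957 + 4288898/4612477)*(1/7034648) = (1775609597387/4612477)*(1/7034648) = 1775609597387/32447152103096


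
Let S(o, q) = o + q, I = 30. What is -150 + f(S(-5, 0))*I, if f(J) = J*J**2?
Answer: -3900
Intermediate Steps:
f(J) = J**3
-150 + f(S(-5, 0))*I = -150 + (-5 + 0)**3*30 = -150 + (-5)**3*30 = -150 - 125*30 = -150 - 3750 = -3900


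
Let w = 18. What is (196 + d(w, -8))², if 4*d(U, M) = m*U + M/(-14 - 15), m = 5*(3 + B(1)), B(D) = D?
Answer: 68823616/841 ≈ 81836.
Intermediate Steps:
m = 20 (m = 5*(3 + 1) = 5*4 = 20)
d(U, M) = 5*U - M/116 (d(U, M) = (20*U + M/(-14 - 15))/4 = (20*U + M/(-29))/4 = (20*U - M/29)/4 = 5*U - M/116)
(196 + d(w, -8))² = (196 + (5*18 - 1/116*(-8)))² = (196 + (90 + 2/29))² = (196 + 2612/29)² = (8296/29)² = 68823616/841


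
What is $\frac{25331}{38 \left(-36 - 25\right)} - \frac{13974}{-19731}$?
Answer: $- \frac{155804743}{15245486} \approx -10.22$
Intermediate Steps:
$\frac{25331}{38 \left(-36 - 25\right)} - \frac{13974}{-19731} = \frac{25331}{38 \left(-61\right)} - - \frac{4658}{6577} = \frac{25331}{-2318} + \frac{4658}{6577} = 25331 \left(- \frac{1}{2318}\right) + \frac{4658}{6577} = - \frac{25331}{2318} + \frac{4658}{6577} = - \frac{155804743}{15245486}$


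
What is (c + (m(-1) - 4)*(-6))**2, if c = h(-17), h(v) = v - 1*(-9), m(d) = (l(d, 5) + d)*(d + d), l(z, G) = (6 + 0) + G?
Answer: 18496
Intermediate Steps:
l(z, G) = 6 + G
m(d) = 2*d*(11 + d) (m(d) = ((6 + 5) + d)*(d + d) = (11 + d)*(2*d) = 2*d*(11 + d))
h(v) = 9 + v (h(v) = v + 9 = 9 + v)
c = -8 (c = 9 - 17 = -8)
(c + (m(-1) - 4)*(-6))**2 = (-8 + (2*(-1)*(11 - 1) - 4)*(-6))**2 = (-8 + (2*(-1)*10 - 4)*(-6))**2 = (-8 + (-20 - 4)*(-6))**2 = (-8 - 24*(-6))**2 = (-8 + 144)**2 = 136**2 = 18496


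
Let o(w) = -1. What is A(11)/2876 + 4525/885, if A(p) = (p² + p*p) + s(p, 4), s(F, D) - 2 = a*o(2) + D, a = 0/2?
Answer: 661669/127263 ≈ 5.1992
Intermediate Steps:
a = 0 (a = 0*(½) = 0)
s(F, D) = 2 + D (s(F, D) = 2 + (0*(-1) + D) = 2 + (0 + D) = 2 + D)
A(p) = 6 + 2*p² (A(p) = (p² + p*p) + (2 + 4) = (p² + p²) + 6 = 2*p² + 6 = 6 + 2*p²)
A(11)/2876 + 4525/885 = (6 + 2*11²)/2876 + 4525/885 = (6 + 2*121)*(1/2876) + 4525*(1/885) = (6 + 242)*(1/2876) + 905/177 = 248*(1/2876) + 905/177 = 62/719 + 905/177 = 661669/127263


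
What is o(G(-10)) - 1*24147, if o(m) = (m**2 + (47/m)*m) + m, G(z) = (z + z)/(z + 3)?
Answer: -1180360/49 ≈ -24089.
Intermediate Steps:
G(z) = 2*z/(3 + z) (G(z) = (2*z)/(3 + z) = 2*z/(3 + z))
o(m) = 47 + m + m**2 (o(m) = (m**2 + 47) + m = (47 + m**2) + m = 47 + m + m**2)
o(G(-10)) - 1*24147 = (47 + 2*(-10)/(3 - 10) + (2*(-10)/(3 - 10))**2) - 1*24147 = (47 + 2*(-10)/(-7) + (2*(-10)/(-7))**2) - 24147 = (47 + 2*(-10)*(-1/7) + (2*(-10)*(-1/7))**2) - 24147 = (47 + 20/7 + (20/7)**2) - 24147 = (47 + 20/7 + 400/49) - 24147 = 2843/49 - 24147 = -1180360/49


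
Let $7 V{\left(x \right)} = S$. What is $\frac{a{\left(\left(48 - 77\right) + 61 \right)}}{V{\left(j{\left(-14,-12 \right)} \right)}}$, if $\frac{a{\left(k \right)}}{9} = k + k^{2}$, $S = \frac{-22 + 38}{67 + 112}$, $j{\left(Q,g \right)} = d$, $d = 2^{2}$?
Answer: $744282$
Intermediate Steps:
$d = 4$
$j{\left(Q,g \right)} = 4$
$S = \frac{16}{179} \approx 0.089386$
$V{\left(x \right)} = \frac{16}{1253}$ ($V{\left(x \right)} = \frac{1}{7} \cdot \frac{16}{179} = \frac{16}{1253}$)
$a{\left(k \right)} = 9 k + 9 k^{2}$ ($a{\left(k \right)} = 9 \left(k + k^{2}\right) = 9 k + 9 k^{2}$)
$\frac{a{\left(\left(48 - 77\right) + 61 \right)}}{V{\left(j{\left(-14,-12 \right)} \right)}} = \frac{9 \left(\left(48 - 77\right) + 61\right) \left(1 + \left(\left(48 - 77\right) + 61\right)\right)}{\frac{16}{1253}} = 9 \left(-29 + 61\right) \left(1 + \left(-29 + 61\right)\right) \frac{1253}{16} = 9 \cdot 32 \left(1 + 32\right) \frac{1253}{16} = 9 \cdot 32 \cdot 33 \cdot \frac{1253}{16} = 9504 \cdot \frac{1253}{16} = 744282$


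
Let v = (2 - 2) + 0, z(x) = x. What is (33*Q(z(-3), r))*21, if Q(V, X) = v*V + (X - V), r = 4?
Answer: 4851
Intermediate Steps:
v = 0 (v = 0 + 0 = 0)
Q(V, X) = X - V (Q(V, X) = 0*V + (X - V) = 0 + (X - V) = X - V)
(33*Q(z(-3), r))*21 = (33*(4 - 1*(-3)))*21 = (33*(4 + 3))*21 = (33*7)*21 = 231*21 = 4851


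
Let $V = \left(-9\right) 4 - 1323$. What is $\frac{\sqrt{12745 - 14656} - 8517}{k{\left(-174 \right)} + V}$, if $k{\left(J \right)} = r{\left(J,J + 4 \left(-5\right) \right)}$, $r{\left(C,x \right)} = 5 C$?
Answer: $\frac{2839}{743} - \frac{7 i \sqrt{39}}{2229} \approx 3.821 - 0.019612 i$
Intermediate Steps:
$k{\left(J \right)} = 5 J$
$V = -1359$ ($V = -36 - 1323 = -1359$)
$\frac{\sqrt{12745 - 14656} - 8517}{k{\left(-174 \right)} + V} = \frac{\sqrt{12745 - 14656} - 8517}{5 \left(-174\right) - 1359} = \frac{\sqrt{-1911} - 8517}{-870 - 1359} = \frac{7 i \sqrt{39} - 8517}{-2229} = \left(-8517 + 7 i \sqrt{39}\right) \left(- \frac{1}{2229}\right) = \frac{2839}{743} - \frac{7 i \sqrt{39}}{2229}$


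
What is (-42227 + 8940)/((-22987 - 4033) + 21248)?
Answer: 33287/5772 ≈ 5.7670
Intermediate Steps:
(-42227 + 8940)/((-22987 - 4033) + 21248) = -33287/(-27020 + 21248) = -33287/(-5772) = -33287*(-1/5772) = 33287/5772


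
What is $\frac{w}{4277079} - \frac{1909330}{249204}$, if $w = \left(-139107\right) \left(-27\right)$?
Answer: $- \frac{401687371373}{59214733062} \approx -6.7836$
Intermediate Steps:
$w = 3755889$
$\frac{w}{4277079} - \frac{1909330}{249204} = \frac{3755889}{4277079} - \frac{1909330}{249204} = 3755889 \cdot \frac{1}{4277079} - \frac{954665}{124602} = \frac{417321}{475231} - \frac{954665}{124602} = - \frac{401687371373}{59214733062}$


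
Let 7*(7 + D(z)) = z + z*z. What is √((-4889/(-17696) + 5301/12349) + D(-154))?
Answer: √10027554560645332242/54631976 ≈ 57.963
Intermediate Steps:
D(z) = -7 + z/7 + z²/7 (D(z) = -7 + (z + z*z)/7 = -7 + (z + z²)/7 = -7 + (z/7 + z²/7) = -7 + z/7 + z²/7)
√((-4889/(-17696) + 5301/12349) + D(-154)) = √((-4889/(-17696) + 5301/12349) + (-7 + (⅐)*(-154) + (⅐)*(-154)²)) = √((-4889*(-1/17696) + 5301*(1/12349)) + (-7 - 22 + (⅐)*23716)) = √((4889/17696 + 5301/12349) + (-7 - 22 + 3388)) = √(154180757/218527904 + 3359) = √(734189410293/218527904) = √10027554560645332242/54631976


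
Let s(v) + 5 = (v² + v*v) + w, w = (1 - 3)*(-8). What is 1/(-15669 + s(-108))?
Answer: 1/7670 ≈ 0.00013038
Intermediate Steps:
w = 16 (w = -2*(-8) = 16)
s(v) = 11 + 2*v² (s(v) = -5 + ((v² + v*v) + 16) = -5 + ((v² + v²) + 16) = -5 + (2*v² + 16) = -5 + (16 + 2*v²) = 11 + 2*v²)
1/(-15669 + s(-108)) = 1/(-15669 + (11 + 2*(-108)²)) = 1/(-15669 + (11 + 2*11664)) = 1/(-15669 + (11 + 23328)) = 1/(-15669 + 23339) = 1/7670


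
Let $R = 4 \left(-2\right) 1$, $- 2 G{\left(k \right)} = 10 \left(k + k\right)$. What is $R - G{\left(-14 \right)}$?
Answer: $-148$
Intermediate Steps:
$G{\left(k \right)} = - 10 k$ ($G{\left(k \right)} = - \frac{10 \left(k + k\right)}{2} = - \frac{10 \cdot 2 k}{2} = - \frac{20 k}{2} = - 10 k$)
$R = -8$ ($R = \left(-8\right) 1 = -8$)
$R - G{\left(-14 \right)} = -8 - \left(-10\right) \left(-14\right) = -8 - 140 = -148$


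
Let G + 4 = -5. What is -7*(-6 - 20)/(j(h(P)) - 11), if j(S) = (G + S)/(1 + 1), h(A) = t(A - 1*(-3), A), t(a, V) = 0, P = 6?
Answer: -364/31 ≈ -11.742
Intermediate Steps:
G = -9 (G = -4 - 5 = -9)
h(A) = 0
j(S) = -9/2 + S/2 (j(S) = (-9 + S)/(1 + 1) = (-9 + S)/2 = (-9 + S)*(½) = -9/2 + S/2)
-7*(-6 - 20)/(j(h(P)) - 11) = -7*(-6 - 20)/((-9/2 + (½)*0) - 11) = -(-182)/((-9/2 + 0) - 11) = -(-182)/(-9/2 - 11) = -(-182)/(-31/2) = -(-182)*(-2)/31 = -7*52/31 = -364/31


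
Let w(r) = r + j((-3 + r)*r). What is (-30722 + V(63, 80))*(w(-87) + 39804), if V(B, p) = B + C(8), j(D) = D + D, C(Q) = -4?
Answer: -1698024951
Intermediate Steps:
j(D) = 2*D
V(B, p) = -4 + B (V(B, p) = B - 4 = -4 + B)
w(r) = r + 2*r*(-3 + r) (w(r) = r + 2*((-3 + r)*r) = r + 2*(r*(-3 + r)) = r + 2*r*(-3 + r))
(-30722 + V(63, 80))*(w(-87) + 39804) = (-30722 + (-4 + 63))*(-87*(-5 + 2*(-87)) + 39804) = (-30722 + 59)*(-87*(-5 - 174) + 39804) = -30663*(-87*(-179) + 39804) = -30663*(15573 + 39804) = -30663*55377 = -1698024951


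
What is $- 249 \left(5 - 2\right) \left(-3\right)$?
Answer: $2241$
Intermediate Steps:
$- 249 \left(5 - 2\right) \left(-3\right) = - 249 \cdot 3 \left(-3\right) = \left(-249\right) \left(-9\right) = 2241$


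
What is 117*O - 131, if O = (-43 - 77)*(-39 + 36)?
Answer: 41989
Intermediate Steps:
O = 360 (O = -120*(-3) = 360)
117*O - 131 = 117*360 - 131 = 42120 - 131 = 41989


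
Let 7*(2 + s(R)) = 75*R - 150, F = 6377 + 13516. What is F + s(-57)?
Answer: 134812/7 ≈ 19259.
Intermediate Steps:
F = 19893
s(R) = -164/7 + 75*R/7 (s(R) = -2 + (75*R - 150)/7 = -2 + (-150 + 75*R)/7 = -2 + (-150/7 + 75*R/7) = -164/7 + 75*R/7)
F + s(-57) = 19893 + (-164/7 + (75/7)*(-57)) = 19893 + (-164/7 - 4275/7) = 19893 - 4439/7 = 134812/7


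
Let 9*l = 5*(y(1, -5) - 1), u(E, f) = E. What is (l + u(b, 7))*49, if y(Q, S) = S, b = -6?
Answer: -1372/3 ≈ -457.33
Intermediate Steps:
l = -10/3 (l = (5*(-5 - 1))/9 = (5*(-6))/9 = (⅑)*(-30) = -10/3 ≈ -3.3333)
(l + u(b, 7))*49 = (-10/3 - 6)*49 = -28/3*49 = -1372/3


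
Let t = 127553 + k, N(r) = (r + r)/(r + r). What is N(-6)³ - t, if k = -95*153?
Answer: -113017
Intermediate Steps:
k = -14535
N(r) = 1 (N(r) = (2*r)/((2*r)) = (2*r)*(1/(2*r)) = 1)
t = 113018 (t = 127553 - 14535 = 113018)
N(-6)³ - t = 1³ - 1*113018 = 1 - 113018 = -113017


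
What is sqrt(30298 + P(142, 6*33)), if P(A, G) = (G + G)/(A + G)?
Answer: sqrt(218911465)/85 ≈ 174.07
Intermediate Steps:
P(A, G) = 2*G/(A + G) (P(A, G) = (2*G)/(A + G) = 2*G/(A + G))
sqrt(30298 + P(142, 6*33)) = sqrt(30298 + 2*(6*33)/(142 + 6*33)) = sqrt(30298 + 2*198/(142 + 198)) = sqrt(30298 + 2*198/340) = sqrt(30298 + 2*198*(1/340)) = sqrt(30298 + 99/85) = sqrt(2575429/85) = sqrt(218911465)/85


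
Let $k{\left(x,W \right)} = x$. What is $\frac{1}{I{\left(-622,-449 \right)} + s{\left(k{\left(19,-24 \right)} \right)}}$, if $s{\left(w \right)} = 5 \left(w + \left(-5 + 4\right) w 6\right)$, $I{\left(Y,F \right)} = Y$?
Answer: $- \frac{1}{1097} \approx -0.00091158$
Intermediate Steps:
$s{\left(w \right)} = - 25 w$ ($s{\left(w \right)} = 5 \left(w - 6 w\right) = 5 \left(- 5 w\right) = - 25 w$)
$\frac{1}{I{\left(-622,-449 \right)} + s{\left(k{\left(19,-24 \right)} \right)}} = \frac{1}{-622 - 475} = \frac{1}{-1097} = - \frac{1}{1097}$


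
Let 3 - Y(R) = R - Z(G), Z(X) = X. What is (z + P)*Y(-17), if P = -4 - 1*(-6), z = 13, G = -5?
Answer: 225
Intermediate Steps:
P = 2 (P = -4 + 6 = 2)
Y(R) = -2 - R (Y(R) = 3 - (R - 1*(-5)) = 3 - (R + 5) = 3 - (5 + R) = 3 + (-5 - R) = -2 - R)
(z + P)*Y(-17) = (13 + 2)*(-2 - 1*(-17)) = 15*(-2 + 17) = 15*15 = 225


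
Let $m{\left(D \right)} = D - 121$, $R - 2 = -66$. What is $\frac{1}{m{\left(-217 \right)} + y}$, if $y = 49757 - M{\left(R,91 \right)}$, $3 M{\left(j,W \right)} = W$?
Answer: $\frac{3}{148166} \approx 2.0248 \cdot 10^{-5}$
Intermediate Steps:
$R = -64$ ($R = 2 - 66 = -64$)
$M{\left(j,W \right)} = \frac{W}{3}$
$m{\left(D \right)} = -121 + D$
$y = \frac{149180}{3}$ ($y = 49757 - \frac{1}{3} \cdot 91 = 49757 - \frac{91}{3} = \frac{149180}{3} \approx 49727.0$)
$\frac{1}{m{\left(-217 \right)} + y} = \frac{1}{\left(-121 - 217\right) + \frac{149180}{3}} = \frac{1}{-338 + \frac{149180}{3}} = \frac{1}{\frac{148166}{3}} = \frac{3}{148166}$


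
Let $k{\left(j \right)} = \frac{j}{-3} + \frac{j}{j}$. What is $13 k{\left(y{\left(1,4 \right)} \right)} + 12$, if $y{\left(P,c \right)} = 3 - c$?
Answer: $\frac{88}{3} \approx 29.333$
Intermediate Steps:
$k{\left(j \right)} = 1 - \frac{j}{3}$ ($k{\left(j \right)} = j \left(- \frac{1}{3}\right) + 1 = - \frac{j}{3} + 1 = 1 - \frac{j}{3}$)
$13 k{\left(y{\left(1,4 \right)} \right)} + 12 = 13 \left(1 - \frac{3 - 4}{3}\right) + 12 = 13 \left(1 - - \frac{1}{3}\right) + 12 = 13 \left(1 + \frac{1}{3}\right) + 12 = 13 \cdot \frac{4}{3} + 12 = \frac{52}{3} + 12 = \frac{88}{3}$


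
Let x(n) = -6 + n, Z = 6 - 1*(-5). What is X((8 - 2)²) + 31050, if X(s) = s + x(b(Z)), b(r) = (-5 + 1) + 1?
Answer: 31077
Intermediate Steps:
Z = 11 (Z = 6 + 5 = 11)
b(r) = -3 (b(r) = -4 + 1 = -3)
X(s) = -9 + s (X(s) = s + (-6 - 3) = s - 9 = -9 + s)
X((8 - 2)²) + 31050 = (-9 + (8 - 2)²) + 31050 = (-9 + 6²) + 31050 = (-9 + 36) + 31050 = 27 + 31050 = 31077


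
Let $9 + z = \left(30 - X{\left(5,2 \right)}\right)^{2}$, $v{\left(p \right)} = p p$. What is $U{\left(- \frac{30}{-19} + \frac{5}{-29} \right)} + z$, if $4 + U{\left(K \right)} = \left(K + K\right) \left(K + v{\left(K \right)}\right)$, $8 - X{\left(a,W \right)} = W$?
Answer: $\frac{95773834513}{167284151} \approx 572.52$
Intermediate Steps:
$v{\left(p \right)} = p^{2}$
$X{\left(a,W \right)} = 8 - W$
$z = 567$ ($z = -9 + \left(30 - \left(8 - 2\right)\right)^{2} = -9 + \left(30 - 6\right)^{2} = -9 + 24^{2} = -9 + 576 = 567$)
$U{\left(K \right)} = -4 + 2 K \left(K + K^{2}\right)$ ($U{\left(K \right)} = -4 + \left(K + K\right) \left(K + K^{2}\right) = -4 + 2 K \left(K + K^{2}\right)$)
$U{\left(- \frac{30}{-19} + \frac{5}{-29} \right)} + z = \left(-4 + 2 \left(- \frac{30}{-19} + \frac{5}{-29}\right)^{2} + 2 \left(- \frac{30}{-19} + \frac{5}{-29}\right)^{3}\right) + 567 = \left(-4 + 2 \left(\left(-30\right) \left(- \frac{1}{19}\right) + 5 \left(- \frac{1}{29}\right)\right)^{2} + 2 \left(\left(-30\right) \left(- \frac{1}{19}\right) + 5 \left(- \frac{1}{29}\right)\right)^{3}\right) + 567 = \left(-4 + 2 \left(\frac{30}{19} - \frac{5}{29}\right)^{2} + 2 \left(\frac{30}{19} - \frac{5}{29}\right)^{3}\right) + 567 = \left(-4 + 2 \left(\frac{775}{551}\right)^{2} + 2 \left(\frac{775}{551}\right)^{3}\right) + 567 = \left(-4 + 2 \cdot \frac{600625}{303601} + 2 \cdot \frac{465484375}{167284151}\right) + 567 = \left(-4 + \frac{1201250}{303601} + \frac{930968750}{167284151}\right) + 567 = \frac{923720896}{167284151} + 567 = \frac{95773834513}{167284151}$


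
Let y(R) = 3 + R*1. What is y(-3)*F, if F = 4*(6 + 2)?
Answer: 0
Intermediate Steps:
y(R) = 3 + R
F = 32 (F = 4*8 = 32)
y(-3)*F = (3 - 3)*32 = 0*32 = 0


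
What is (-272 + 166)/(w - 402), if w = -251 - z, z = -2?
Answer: 106/651 ≈ 0.16283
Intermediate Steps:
w = -249 (w = -251 - 1*(-2) = -251 + 2 = -249)
(-272 + 166)/(w - 402) = (-272 + 166)/(-249 - 402) = -106/(-651) = -106*(-1/651) = 106/651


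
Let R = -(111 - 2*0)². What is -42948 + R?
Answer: -55269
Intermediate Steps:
R = -12321 (R = -(111 + 0)² = -1*111² = -1*12321 = -12321)
-42948 + R = -42948 - 12321 = -55269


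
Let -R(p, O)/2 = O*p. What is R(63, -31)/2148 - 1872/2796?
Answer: 95835/83414 ≈ 1.1489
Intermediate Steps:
R(p, O) = -2*O*p
R(63, -31)/2148 - 1872/2796 = -2*(-31)*63/2148 - 1872/2796 = 3906*(1/2148) - 1872*1/2796 = 651/358 - 156/233 = 95835/83414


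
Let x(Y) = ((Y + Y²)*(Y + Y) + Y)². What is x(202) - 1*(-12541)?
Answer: 274453097036417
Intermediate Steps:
x(Y) = (Y + 2*Y*(Y + Y²))² (x(Y) = ((Y + Y²)*(2*Y) + Y)² = (2*Y*(Y + Y²) + Y)² = (Y + 2*Y*(Y + Y²))²)
x(202) - 1*(-12541) = 202²*(1 + 2*202 + 2*202²)² - 1*(-12541) = 40804*(1 + 404 + 2*40804)² + 12541 = 40804*(1 + 404 + 81608)² + 12541 = 40804*82013² + 12541 = 40804*6726132169 + 12541 = 274453097023876 + 12541 = 274453097036417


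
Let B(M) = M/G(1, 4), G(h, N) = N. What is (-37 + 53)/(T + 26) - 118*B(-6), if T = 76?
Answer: 9035/51 ≈ 177.16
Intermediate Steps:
B(M) = M/4
(-37 + 53)/(T + 26) - 118*B(-6) = (-37 + 53)/(76 + 26) - 59*(-6)/2 = 16/102 - 118*(-3/2) = 16*(1/102) + 177 = 8/51 + 177 = 9035/51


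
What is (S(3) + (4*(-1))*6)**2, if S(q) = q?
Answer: 441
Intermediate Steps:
(S(3) + (4*(-1))*6)**2 = (3 + (4*(-1))*6)**2 = (3 - 4*6)**2 = (3 - 24)**2 = (-21)**2 = 441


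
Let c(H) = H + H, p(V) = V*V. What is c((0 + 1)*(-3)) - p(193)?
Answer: -37255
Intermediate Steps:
p(V) = V**2
c(H) = 2*H
c((0 + 1)*(-3)) - p(193) = 2*((0 + 1)*(-3)) - 1*193**2 = 2*(1*(-3)) - 1*37249 = 2*(-3) - 37249 = -6 - 37249 = -37255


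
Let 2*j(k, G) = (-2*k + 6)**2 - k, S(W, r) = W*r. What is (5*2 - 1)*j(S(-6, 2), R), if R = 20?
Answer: 4104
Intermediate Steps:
j(k, G) = (6 - 2*k)**2/2 - k/2 (j(k, G) = ((-2*k + 6)**2 - k)/2 = ((6 - 2*k)**2 - k)/2 = (6 - 2*k)**2/2 - k/2)
(5*2 - 1)*j(S(-6, 2), R) = (5*2 - 1)*(2*(-3 - 6*2)**2 - (-3)*2) = (10 - 1)*(2*(-3 - 12)**2 - 1/2*(-12)) = 9*(2*(-15)**2 + 6) = 9*(2*225 + 6) = 9*(450 + 6) = 9*456 = 4104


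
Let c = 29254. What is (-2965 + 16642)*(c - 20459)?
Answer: 120289215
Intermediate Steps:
(-2965 + 16642)*(c - 20459) = (-2965 + 16642)*(29254 - 20459) = 13677*8795 = 120289215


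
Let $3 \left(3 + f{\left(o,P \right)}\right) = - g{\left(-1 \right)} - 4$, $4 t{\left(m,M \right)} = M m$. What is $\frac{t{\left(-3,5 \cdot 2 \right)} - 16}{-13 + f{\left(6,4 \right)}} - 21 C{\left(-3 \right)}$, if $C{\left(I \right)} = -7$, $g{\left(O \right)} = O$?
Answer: $\frac{5045}{34} \approx 148.38$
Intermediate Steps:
$t{\left(m,M \right)} = \frac{M m}{4}$
$f{\left(o,P \right)} = -4$ ($f{\left(o,P \right)} = -3 + \frac{\left(-1\right) \left(-1\right) - 4}{3} = -3 + \frac{1 - 4}{3} = -3 + \frac{1}{3} \left(-3\right) = -3 - 1 = -4$)
$\frac{t{\left(-3,5 \cdot 2 \right)} - 16}{-13 + f{\left(6,4 \right)}} - 21 C{\left(-3 \right)} = \frac{\frac{1}{4} \cdot 5 \cdot 2 \left(-3\right) - 16}{-13 - 4} - -147 = \frac{\frac{1}{4} \cdot 10 \left(-3\right) - 16}{-17} + 147 = \left(- \frac{15}{2} - 16\right) \left(- \frac{1}{17}\right) + 147 = \left(- \frac{47}{2}\right) \left(- \frac{1}{17}\right) + 147 = \frac{47}{34} + 147 = \frac{5045}{34}$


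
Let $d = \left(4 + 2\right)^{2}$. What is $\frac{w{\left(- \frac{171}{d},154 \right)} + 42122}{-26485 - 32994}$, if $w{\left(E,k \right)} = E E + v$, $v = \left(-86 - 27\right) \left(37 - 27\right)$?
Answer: $- \frac{656233}{951664} \approx -0.68956$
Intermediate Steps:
$v = -1130$ ($v = \left(-113\right) 10 = -1130$)
$d = 36$ ($d = 6^{2} = 36$)
$w{\left(E,k \right)} = -1130 + E^{2}$ ($w{\left(E,k \right)} = E E - 1130 = E^{2} - 1130 = -1130 + E^{2}$)
$\frac{w{\left(- \frac{171}{d},154 \right)} + 42122}{-26485 - 32994} = \frac{\left(-1130 + \left(- \frac{171}{36}\right)^{2}\right) + 42122}{-26485 - 32994} = \frac{\left(-1130 + \left(\left(-171\right) \frac{1}{36}\right)^{2}\right) + 42122}{-59479} = \left(\left(-1130 + \left(- \frac{19}{4}\right)^{2}\right) + 42122\right) \left(- \frac{1}{59479}\right) = \left(\left(-1130 + \frac{361}{16}\right) + 42122\right) \left(- \frac{1}{59479}\right) = \left(- \frac{17719}{16} + 42122\right) \left(- \frac{1}{59479}\right) = \frac{656233}{16} \left(- \frac{1}{59479}\right) = - \frac{656233}{951664}$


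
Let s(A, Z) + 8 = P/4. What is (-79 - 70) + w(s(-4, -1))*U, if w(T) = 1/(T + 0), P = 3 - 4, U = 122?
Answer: -5405/33 ≈ -163.79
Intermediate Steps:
P = -1
s(A, Z) = -33/4 (s(A, Z) = -8 - 1/4 = -8 - 1*¼ = -8 - ¼ = -33/4)
w(T) = 1/T
(-79 - 70) + w(s(-4, -1))*U = (-79 - 70) + 122/(-33/4) = -149 - 4/33*122 = -149 - 488/33 = -5405/33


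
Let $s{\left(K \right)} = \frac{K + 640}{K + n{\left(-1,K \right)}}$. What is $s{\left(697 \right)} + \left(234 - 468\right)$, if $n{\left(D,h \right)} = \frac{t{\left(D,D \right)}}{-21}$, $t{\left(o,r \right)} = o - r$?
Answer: $- \frac{161761}{697} \approx -232.08$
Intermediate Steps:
$n{\left(D,h \right)} = 0$ ($n{\left(D,h \right)} = \frac{D - D}{-21} = 0 \left(- \frac{1}{21}\right) = 0$)
$s{\left(K \right)} = \frac{640 + K}{K}$ ($s{\left(K \right)} = \frac{K + 640}{K + 0} = \frac{640 + K}{K}$)
$s{\left(697 \right)} + \left(234 - 468\right) = \frac{640 + 697}{697} + \left(234 - 468\right) = \frac{1}{697} \cdot 1337 + \left(234 - 468\right) = \frac{1337}{697} - 234 = - \frac{161761}{697}$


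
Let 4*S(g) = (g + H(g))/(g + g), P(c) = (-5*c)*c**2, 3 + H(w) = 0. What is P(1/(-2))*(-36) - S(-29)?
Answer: -1313/58 ≈ -22.638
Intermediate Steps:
H(w) = -3 (H(w) = -3 + 0 = -3)
P(c) = -5*c**3
S(g) = (-3 + g)/(8*g) (S(g) = ((g - 3)/(g + g))/4 = ((-3 + g)/((2*g)))/4 = ((-3 + g)*(1/(2*g)))/4 = ((-3 + g)/(2*g))/4 = (-3 + g)/(8*g))
P(1/(-2))*(-36) - S(-29) = -5*(1/(-2))**3*(-36) - (-3 - 29)/(8*(-29)) = -5*(-1/2)**3*(-36) - (-1)*(-32)/(8*29) = -5*(-1/8)*(-36) - 1*4/29 = (5/8)*(-36) - 4/29 = -45/2 - 4/29 = -1313/58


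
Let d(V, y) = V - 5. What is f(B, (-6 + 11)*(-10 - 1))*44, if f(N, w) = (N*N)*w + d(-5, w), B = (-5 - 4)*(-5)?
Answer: -4900940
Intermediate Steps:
d(V, y) = -5 + V
B = 45 (B = -9*(-5) = 45)
f(N, w) = -10 + w*N**2 (f(N, w) = (N*N)*w + (-5 - 5) = N**2*w - 10 = w*N**2 - 10 = -10 + w*N**2)
f(B, (-6 + 11)*(-10 - 1))*44 = (-10 + ((-6 + 11)*(-10 - 1))*45**2)*44 = (-10 + (5*(-11))*2025)*44 = (-10 - 55*2025)*44 = (-10 - 111375)*44 = -111385*44 = -4900940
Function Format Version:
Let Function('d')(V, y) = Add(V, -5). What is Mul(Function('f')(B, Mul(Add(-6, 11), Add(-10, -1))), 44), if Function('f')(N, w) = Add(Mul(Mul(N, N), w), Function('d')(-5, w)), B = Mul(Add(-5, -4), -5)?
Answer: -4900940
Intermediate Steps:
Function('d')(V, y) = Add(-5, V)
B = 45 (B = Mul(-9, -5) = 45)
Function('f')(N, w) = Add(-10, Mul(w, Pow(N, 2))) (Function('f')(N, w) = Add(Mul(Mul(N, N), w), Add(-5, -5)) = Add(Mul(Pow(N, 2), w), -10) = Add(Mul(w, Pow(N, 2)), -10) = Add(-10, Mul(w, Pow(N, 2))))
Mul(Function('f')(B, Mul(Add(-6, 11), Add(-10, -1))), 44) = Mul(Add(-10, Mul(Mul(Add(-6, 11), Add(-10, -1)), Pow(45, 2))), 44) = Mul(Add(-10, Mul(Mul(5, -11), 2025)), 44) = Mul(Add(-10, Mul(-55, 2025)), 44) = Mul(Add(-10, -111375), 44) = Mul(-111385, 44) = -4900940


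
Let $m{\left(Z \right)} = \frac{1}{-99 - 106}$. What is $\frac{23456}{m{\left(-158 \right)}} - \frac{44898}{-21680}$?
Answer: $- \frac{52123900751}{10840} \approx -4.8085 \cdot 10^{6}$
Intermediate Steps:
$m{\left(Z \right)} = - \frac{1}{205}$ ($m{\left(Z \right)} = \frac{1}{-205} = - \frac{1}{205}$)
$\frac{23456}{m{\left(-158 \right)}} - \frac{44898}{-21680} = \frac{23456}{- \frac{1}{205}} - \frac{44898}{-21680} = 23456 \left(-205\right) - - \frac{22449}{10840} = -4808480 + \frac{22449}{10840} = - \frac{52123900751}{10840}$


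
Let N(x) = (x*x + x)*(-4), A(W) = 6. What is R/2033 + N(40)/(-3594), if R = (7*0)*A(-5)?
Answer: 3280/1797 ≈ 1.8253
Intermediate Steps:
R = 0 (R = (7*0)*6 = 0*6 = 0)
N(x) = -4*x - 4*x² (N(x) = (x² + x)*(-4) = (x + x²)*(-4) = -4*x - 4*x²)
R/2033 + N(40)/(-3594) = 0/2033 - 4*40*(1 + 40)/(-3594) = 0*(1/2033) - 4*40*41*(-1/3594) = 0 - 6560*(-1/3594) = 0 + 3280/1797 = 3280/1797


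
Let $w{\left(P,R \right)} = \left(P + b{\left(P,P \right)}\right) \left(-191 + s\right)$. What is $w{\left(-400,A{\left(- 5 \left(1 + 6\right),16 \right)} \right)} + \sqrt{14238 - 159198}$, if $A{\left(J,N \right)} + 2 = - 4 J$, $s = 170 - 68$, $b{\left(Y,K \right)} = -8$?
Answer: $36312 + 8 i \sqrt{2265} \approx 36312.0 + 380.74 i$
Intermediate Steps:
$s = 102$
$A{\left(J,N \right)} = -2 - 4 J$
$w{\left(P,R \right)} = 712 - 89 P$ ($w{\left(P,R \right)} = \left(P - 8\right) \left(-191 + 102\right) = \left(-8 + P\right) \left(-89\right) = 712 - 89 P$)
$w{\left(-400,A{\left(- 5 \left(1 + 6\right),16 \right)} \right)} + \sqrt{14238 - 159198} = \left(712 - -35600\right) + \sqrt{14238 - 159198} = \left(712 + 35600\right) + \sqrt{-144960} = 36312 + 8 i \sqrt{2265}$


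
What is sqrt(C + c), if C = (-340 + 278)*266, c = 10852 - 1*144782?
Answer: I*sqrt(150422) ≈ 387.84*I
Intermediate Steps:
c = -133930 (c = 10852 - 144782 = -133930)
C = -16492 (C = -62*266 = -16492)
sqrt(C + c) = sqrt(-16492 - 133930) = sqrt(-150422) = I*sqrt(150422)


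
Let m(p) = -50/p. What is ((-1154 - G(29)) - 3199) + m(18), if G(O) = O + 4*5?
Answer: -39643/9 ≈ -4404.8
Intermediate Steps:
G(O) = 20 + O (G(O) = O + 20 = 20 + O)
((-1154 - G(29)) - 3199) + m(18) = ((-1154 - (20 + 29)) - 3199) - 50/18 = ((-1154 - 1*49) - 3199) - 50*1/18 = ((-1154 - 49) - 3199) - 25/9 = (-1203 - 3199) - 25/9 = -4402 - 25/9 = -39643/9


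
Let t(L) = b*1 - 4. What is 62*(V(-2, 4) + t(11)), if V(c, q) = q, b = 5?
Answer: 310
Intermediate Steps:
t(L) = 1 (t(L) = 5*1 - 4 = 5 - 4 = 1)
62*(V(-2, 4) + t(11)) = 62*(4 + 1) = 62*5 = 310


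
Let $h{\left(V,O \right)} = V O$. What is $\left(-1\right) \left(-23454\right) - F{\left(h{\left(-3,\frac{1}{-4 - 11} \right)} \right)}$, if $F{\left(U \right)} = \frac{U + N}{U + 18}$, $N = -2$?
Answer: $\frac{2134323}{91} \approx 23454.0$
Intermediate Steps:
$h{\left(V,O \right)} = O V$
$F{\left(U \right)} = \frac{-2 + U}{18 + U}$ ($F{\left(U \right)} = \frac{U - 2}{U + 18} = \frac{-2 + U}{18 + U}$)
$\left(-1\right) \left(-23454\right) - F{\left(h{\left(-3,\frac{1}{-4 - 11} \right)} \right)} = \left(-1\right) \left(-23454\right) - \frac{-2 + \frac{1}{-4 - 11} \left(-3\right)}{18 + \frac{1}{-4 - 11} \left(-3\right)} = 23454 - \frac{-2 + \frac{1}{-15} \left(-3\right)}{18 + \frac{1}{-15} \left(-3\right)} = 23454 - \frac{-2 - - \frac{1}{5}}{18 - - \frac{1}{5}} = 23454 - \frac{-2 + \frac{1}{5}}{18 + \frac{1}{5}} = 23454 - \frac{1}{\frac{91}{5}} \left(- \frac{9}{5}\right) = 23454 - \frac{5}{91} \left(- \frac{9}{5}\right) = 23454 - - \frac{9}{91} = 23454 + \frac{9}{91} = \frac{2134323}{91}$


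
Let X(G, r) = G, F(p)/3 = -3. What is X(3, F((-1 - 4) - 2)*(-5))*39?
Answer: 117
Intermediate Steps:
F(p) = -9 (F(p) = 3*(-3) = -9)
X(3, F((-1 - 4) - 2)*(-5))*39 = 3*39 = 117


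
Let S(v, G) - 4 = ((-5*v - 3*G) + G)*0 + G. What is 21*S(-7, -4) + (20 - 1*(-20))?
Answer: 40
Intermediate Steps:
S(v, G) = 4 + G (S(v, G) = 4 + (((-5*v - 3*G) + G)*0 + G) = 4 + ((-5*v - 2*G)*0 + G) = 4 + (0 + G) = 4 + G)
21*S(-7, -4) + (20 - 1*(-20)) = 21*(4 - 4) + (20 - 1*(-20)) = 21*0 + (20 + 20) = 0 + 40 = 40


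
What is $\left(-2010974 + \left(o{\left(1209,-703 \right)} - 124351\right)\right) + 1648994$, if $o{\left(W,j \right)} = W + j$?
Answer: $-485825$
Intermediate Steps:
$\left(-2010974 + \left(o{\left(1209,-703 \right)} - 124351\right)\right) + 1648994 = \left(-2010974 + \left(\left(1209 - 703\right) - 124351\right)\right) + 1648994 = \left(-2010974 + \left(506 - 124351\right)\right) + 1648994 = \left(-2010974 - 123845\right) + 1648994 = -2134819 + 1648994 = -485825$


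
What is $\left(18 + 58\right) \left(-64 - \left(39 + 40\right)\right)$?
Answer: $-10868$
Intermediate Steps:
$\left(18 + 58\right) \left(-64 - \left(39 + 40\right)\right) = 76 \left(-64 - 79\right) = 76 \left(-143\right) = -10868$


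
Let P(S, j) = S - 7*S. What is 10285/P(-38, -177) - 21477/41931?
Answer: 47373731/1062252 ≈ 44.597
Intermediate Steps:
P(S, j) = -6*S
10285/P(-38, -177) - 21477/41931 = 10285/((-6*(-38))) - 21477/41931 = 10285/228 - 21477*1/41931 = 10285*(1/228) - 7159/13977 = 10285/228 - 7159/13977 = 47373731/1062252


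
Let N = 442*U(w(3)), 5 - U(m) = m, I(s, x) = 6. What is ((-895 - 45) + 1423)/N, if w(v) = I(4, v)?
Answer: -483/442 ≈ -1.0928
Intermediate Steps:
w(v) = 6
U(m) = 5 - m
N = -442 (N = 442*(5 - 1*6) = 442*(5 - 6) = 442*(-1) = -442)
((-895 - 45) + 1423)/N = ((-895 - 45) + 1423)/(-442) = (-940 + 1423)*(-1/442) = 483*(-1/442) = -483/442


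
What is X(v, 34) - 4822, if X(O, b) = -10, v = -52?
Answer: -4832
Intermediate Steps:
X(v, 34) - 4822 = -10 - 4822 = -4832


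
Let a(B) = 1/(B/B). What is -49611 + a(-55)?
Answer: -49610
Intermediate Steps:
a(B) = 1 (a(B) = 1/1 = 1)
-49611 + a(-55) = -49611 + 1 = -49610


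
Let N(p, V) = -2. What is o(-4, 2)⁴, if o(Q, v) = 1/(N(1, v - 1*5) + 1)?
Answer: 1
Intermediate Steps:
o(Q, v) = -1 (o(Q, v) = 1/(-2 + 1) = 1/(-1) = -1)
o(-4, 2)⁴ = (-1)⁴ = 1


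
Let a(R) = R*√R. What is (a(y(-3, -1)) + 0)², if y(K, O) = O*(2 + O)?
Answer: -1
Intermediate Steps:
a(R) = R^(3/2)
(a(y(-3, -1)) + 0)² = ((-(2 - 1))^(3/2) + 0)² = ((-1*1)^(3/2) + 0)² = ((-1)^(3/2) + 0)² = (-I + 0)² = (-I)² = -1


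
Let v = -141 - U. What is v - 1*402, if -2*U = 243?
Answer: -843/2 ≈ -421.50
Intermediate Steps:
U = -243/2 (U = -½*243 = -243/2 ≈ -121.50)
v = -39/2 (v = -141 - 1*(-243/2) = -141 + 243/2 = -39/2 ≈ -19.500)
v - 1*402 = -39/2 - 1*402 = -39/2 - 402 = -843/2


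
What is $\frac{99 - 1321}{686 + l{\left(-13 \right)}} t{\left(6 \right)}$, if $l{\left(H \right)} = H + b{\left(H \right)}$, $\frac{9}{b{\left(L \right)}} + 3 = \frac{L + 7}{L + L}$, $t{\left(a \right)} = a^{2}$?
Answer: $- \frac{1248}{19} \approx -65.684$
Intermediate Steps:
$b{\left(L \right)} = \frac{9}{-3 + \frac{7 + L}{2 L}}$ ($b{\left(L \right)} = \frac{9}{-3 + \frac{L + 7}{L + L}} = \frac{9}{-3 + \frac{7 + L}{2 L}}$)
$l{\left(H \right)} = H - \frac{18 H}{-7 + 5 H}$
$\frac{99 - 1321}{686 + l{\left(-13 \right)}} t{\left(6 \right)} = \frac{99 - 1321}{686 + 5 \left(-13\right) \frac{1}{-7 + 5 \left(-13\right)} \left(-5 - 13\right)} 6^{2} = - \frac{1222}{686 + 5 \left(-13\right) \frac{1}{-7 - 65} \left(-18\right)} 36 = - \frac{1222}{686 + 5 \left(-13\right) \frac{1}{-72} \left(-18\right)} 36 = - \frac{1222}{686 + 5 \left(-13\right) \left(- \frac{1}{72}\right) \left(-18\right)} 36 = - \frac{1222}{686 - \frac{65}{4}} \cdot 36 = - \frac{1222}{\frac{2679}{4}} \cdot 36 = \left(-1222\right) \frac{4}{2679} \cdot 36 = \left(- \frac{104}{57}\right) 36 = - \frac{1248}{19}$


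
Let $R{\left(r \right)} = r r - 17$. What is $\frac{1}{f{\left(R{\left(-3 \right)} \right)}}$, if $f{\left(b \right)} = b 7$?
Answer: $- \frac{1}{56} \approx -0.017857$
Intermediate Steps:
$R{\left(r \right)} = -17 + r^{2}$ ($R{\left(r \right)} = r^{2} - 17 = -17 + r^{2}$)
$f{\left(b \right)} = 7 b$
$\frac{1}{f{\left(R{\left(-3 \right)} \right)}} = \frac{1}{7 \left(-17 + \left(-3\right)^{2}\right)} = \frac{1}{7 \left(-17 + 9\right)} = \frac{1}{7 \left(-8\right)} = \frac{1}{-56} = - \frac{1}{56}$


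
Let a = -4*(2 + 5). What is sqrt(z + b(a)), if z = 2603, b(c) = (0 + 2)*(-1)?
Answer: 51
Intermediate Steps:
a = -28 (a = -4*7 = -28)
b(c) = -2 (b(c) = 2*(-1) = -2)
sqrt(z + b(a)) = sqrt(2603 - 2) = sqrt(2601) = 51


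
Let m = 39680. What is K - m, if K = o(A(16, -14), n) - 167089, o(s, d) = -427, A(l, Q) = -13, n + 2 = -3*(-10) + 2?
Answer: -207196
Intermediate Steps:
n = 30 (n = -2 + (-3*(-10) + 2) = -2 + (30 + 2) = -2 + 32 = 30)
K = -167516 (K = -427 - 167089 = -167516)
K - m = -167516 - 1*39680 = -167516 - 39680 = -207196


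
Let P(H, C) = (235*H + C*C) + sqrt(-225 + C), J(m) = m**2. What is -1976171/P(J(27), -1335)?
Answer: -64342151589/63605308886 + 1976171*I*sqrt(390)/1908159266580 ≈ -1.0116 + 2.0452e-5*I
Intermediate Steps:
P(H, C) = C**2 + sqrt(-225 + C) + 235*H (P(H, C) = (235*H + C**2) + sqrt(-225 + C) = (C**2 + 235*H) + sqrt(-225 + C) = C**2 + sqrt(-225 + C) + 235*H)
-1976171/P(J(27), -1335) = -1976171/((-1335)**2 + sqrt(-225 - 1335) + 235*27**2) = -1976171/(1782225 + sqrt(-1560) + 235*729) = -1976171/(1782225 + 2*I*sqrt(390) + 171315) = -1976171/(1953540 + 2*I*sqrt(390))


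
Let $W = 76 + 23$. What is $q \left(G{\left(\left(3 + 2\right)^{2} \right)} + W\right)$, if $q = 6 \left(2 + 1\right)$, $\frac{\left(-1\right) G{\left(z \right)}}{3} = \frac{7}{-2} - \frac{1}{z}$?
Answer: $\frac{49329}{25} \approx 1973.2$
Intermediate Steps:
$G{\left(z \right)} = \frac{21}{2} + \frac{3}{z}$ ($G{\left(z \right)} = - 3 \left(\frac{7}{-2} - \frac{1}{z}\right) = - 3 \left(7 \left(- \frac{1}{2}\right) - \frac{1}{z}\right) = - 3 \left(- \frac{7}{2} - \frac{1}{z}\right) = \frac{21}{2} + \frac{3}{z}$)
$W = 99$
$q = 18$ ($q = 6 \cdot 3 = 18$)
$q \left(G{\left(\left(3 + 2\right)^{2} \right)} + W\right) = 18 \left(\left(\frac{21}{2} + \frac{3}{\left(3 + 2\right)^{2}}\right) + 99\right) = 18 \left(\left(\frac{21}{2} + \frac{3}{5^{2}}\right) + 99\right) = 18 \left(\left(\frac{21}{2} + \frac{3}{25}\right) + 99\right) = 18 \left(\frac{531}{50} + 99\right) = 18 \cdot \frac{5481}{50} = \frac{49329}{25}$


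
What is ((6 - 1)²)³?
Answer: 15625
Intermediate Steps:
((6 - 1)²)³ = (5²)³ = 25³ = 15625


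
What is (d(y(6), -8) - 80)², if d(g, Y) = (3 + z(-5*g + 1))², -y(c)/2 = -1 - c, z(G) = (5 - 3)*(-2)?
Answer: 6241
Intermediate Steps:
z(G) = -4 (z(G) = 2*(-2) = -4)
y(c) = 2 + 2*c (y(c) = -2*(-1 - c) = 2 + 2*c)
d(g, Y) = 1 (d(g, Y) = (3 - 4)² = (-1)² = 1)
(d(y(6), -8) - 80)² = (1 - 80)² = (-79)² = 6241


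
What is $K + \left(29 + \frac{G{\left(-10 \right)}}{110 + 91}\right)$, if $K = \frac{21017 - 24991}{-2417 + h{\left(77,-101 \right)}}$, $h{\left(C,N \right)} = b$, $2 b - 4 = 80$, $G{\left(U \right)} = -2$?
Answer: $\frac{14637899}{477375} \approx 30.663$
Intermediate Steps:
$b = 42$ ($b = 2 + \frac{1}{2} \cdot 80 = 2 + 40 = 42$)
$h{\left(C,N \right)} = 42$
$K = \frac{3974}{2375}$ ($K = \frac{21017 - 24991}{-2417 + 42} = - \frac{3974}{-2375} = \left(-3974\right) \left(- \frac{1}{2375}\right) = \frac{3974}{2375} \approx 1.6733$)
$K + \left(29 + \frac{G{\left(-10 \right)}}{110 + 91}\right) = \frac{3974}{2375} + \left(29 - \frac{2}{110 + 91}\right) = \frac{3974}{2375} + \left(29 - \frac{2}{201}\right) = \frac{3974}{2375} + \frac{5827}{201} = \frac{14637899}{477375}$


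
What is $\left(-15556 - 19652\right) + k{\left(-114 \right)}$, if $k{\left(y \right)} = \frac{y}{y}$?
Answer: $-35207$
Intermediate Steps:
$k{\left(y \right)} = 1$
$\left(-15556 - 19652\right) + k{\left(-114 \right)} = \left(-15556 - 19652\right) + 1 = -35208 + 1 = -35207$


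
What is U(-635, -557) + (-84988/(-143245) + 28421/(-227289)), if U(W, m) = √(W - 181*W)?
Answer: 15245671387/32558012805 + 30*√127 ≈ 338.55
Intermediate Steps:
U(W, m) = 6*√5*√(-W) (U(W, m) = √(-180*W) = 6*√5*√(-W))
U(-635, -557) + (-84988/(-143245) + 28421/(-227289)) = 6*√5*√(-1*(-635)) + (-84988/(-143245) + 28421/(-227289)) = 6*√5*√635 + (-84988*(-1/143245) + 28421*(-1/227289)) = 30*√127 + (84988/143245 - 28421/227289) = 30*√127 + 15245671387/32558012805 = 15245671387/32558012805 + 30*√127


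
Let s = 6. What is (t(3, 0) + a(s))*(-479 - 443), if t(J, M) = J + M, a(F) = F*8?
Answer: -47022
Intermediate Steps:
a(F) = 8*F
(t(3, 0) + a(s))*(-479 - 443) = ((3 + 0) + 8*6)*(-479 - 443) = (3 + 48)*(-922) = 51*(-922) = -47022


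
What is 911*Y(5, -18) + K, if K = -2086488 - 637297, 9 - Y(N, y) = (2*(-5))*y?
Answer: -2879566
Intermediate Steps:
Y(N, y) = 9 + 10*y (Y(N, y) = 9 - 2*(-5)*y = 9 - (-10)*y = 9 + 10*y)
K = -2723785
911*Y(5, -18) + K = 911*(9 + 10*(-18)) - 2723785 = 911*(9 - 180) - 2723785 = 911*(-171) - 2723785 = -155781 - 2723785 = -2879566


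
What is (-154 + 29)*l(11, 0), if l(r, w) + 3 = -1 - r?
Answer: 1875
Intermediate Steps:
l(r, w) = -4 - r (l(r, w) = -3 + (-1 - r) = -4 - r)
(-154 + 29)*l(11, 0) = (-154 + 29)*(-4 - 1*11) = -125*(-4 - 11) = -125*(-15) = 1875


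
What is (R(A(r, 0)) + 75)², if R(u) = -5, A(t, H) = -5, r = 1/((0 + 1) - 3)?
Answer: 4900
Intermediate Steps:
r = -½ (r = 1/(1 - 3) = 1/(-2) = -½ ≈ -0.50000)
(R(A(r, 0)) + 75)² = (-5 + 75)² = 70² = 4900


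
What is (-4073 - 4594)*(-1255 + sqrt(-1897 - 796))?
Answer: 10877085 - 8667*I*sqrt(2693) ≈ 1.0877e+7 - 4.4977e+5*I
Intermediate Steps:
(-4073 - 4594)*(-1255 + sqrt(-1897 - 796)) = -8667*(-1255 + sqrt(-2693)) = -8667*(-1255 + I*sqrt(2693)) = 10877085 - 8667*I*sqrt(2693)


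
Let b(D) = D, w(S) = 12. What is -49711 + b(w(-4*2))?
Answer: -49699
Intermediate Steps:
-49711 + b(w(-4*2)) = -49711 + 12 = -49699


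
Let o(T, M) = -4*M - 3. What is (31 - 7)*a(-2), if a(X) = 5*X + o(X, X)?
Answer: -120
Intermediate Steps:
o(T, M) = -3 - 4*M
a(X) = -3 + X (a(X) = 5*X + (-3 - 4*X) = -3 + X)
(31 - 7)*a(-2) = (31 - 7)*(-3 - 2) = 24*(-5) = -120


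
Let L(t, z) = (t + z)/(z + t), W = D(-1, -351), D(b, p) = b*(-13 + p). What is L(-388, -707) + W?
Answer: 365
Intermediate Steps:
W = 364 (W = -(-13 - 351) = -1*(-364) = 364)
L(t, z) = 1 (L(t, z) = (t + z)/(t + z) = 1)
L(-388, -707) + W = 1 + 364 = 365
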